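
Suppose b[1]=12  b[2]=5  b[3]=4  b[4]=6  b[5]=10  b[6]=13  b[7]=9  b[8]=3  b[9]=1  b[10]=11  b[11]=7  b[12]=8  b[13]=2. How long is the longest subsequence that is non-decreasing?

Track the smallest tail for each achievable length (allowing ties):
12 → extends → [12]
5 → replaces 12 → [5]
4 → replaces 5 → [4]
6 → extends → [4, 6]
10 → extends → [4, 6, 10]
13 → extends → [4, 6, 10, 13]
9 → replaces 10 → [4, 6, 9, 13]
3 → replaces 4 → [3, 6, 9, 13]
1 → replaces 3 → [1, 6, 9, 13]
11 → replaces 13 → [1, 6, 9, 11]
7 → replaces 9 → [1, 6, 7, 11]
8 → replaces 11 → [1, 6, 7, 8]
2 → replaces 6 → [1, 2, 7, 8]
Four tails, so the longest non-decreasing subsequence has length 4 (e.g. 5, 6, 10, 13).

4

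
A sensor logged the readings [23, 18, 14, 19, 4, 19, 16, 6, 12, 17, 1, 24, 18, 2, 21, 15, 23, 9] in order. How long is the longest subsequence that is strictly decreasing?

Let dp[i] be the longest strictly decreasing subsequence ending at i:
i:      1  2  3  4  5  6  7  8  9 10 11 12 13 14 15 16 17 18
a[i]:  23 18 14 19  4 19 16  6 12 17  1 24 18  2 21 15 23  9
dp:     1  2  3  2  4  2  3  4  4  3  5  1  3  5  2  4  2  5
Maximum is 5.

5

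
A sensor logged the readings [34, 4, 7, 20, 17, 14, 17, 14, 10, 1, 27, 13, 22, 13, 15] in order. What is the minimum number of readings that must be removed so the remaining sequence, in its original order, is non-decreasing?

Fewest deletions = n − (longest non-decreasing subsequence).
i:      1  2  3  4  5  6  7  8  9 10 11 12 13 14 15
a[i]:  34  4  7 20 17 14 17 14 10  1 27 13 22 13 15
dp:     1  1  2  3  3  3  4  4  3  1  5  4  5  5  6
max dp = 6, so deletions = 15 − 6 = 9.

9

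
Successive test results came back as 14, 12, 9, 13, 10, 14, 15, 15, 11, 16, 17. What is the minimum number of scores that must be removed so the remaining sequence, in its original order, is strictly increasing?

5

Fewest deletions = n − (longest strictly increasing subsequence).
Patience tails:
14 → extends → [14]
12 → replaces 14 → [12]
9 → replaces 12 → [9]
13 → extends → [9, 13]
10 → replaces 13 → [9, 10]
14 → extends → [9, 10, 14]
15 → extends → [9, 10, 14, 15]
15 → already a tail → [9, 10, 14, 15]
11 → replaces 14 → [9, 10, 11, 15]
16 → extends → [9, 10, 11, 15, 16]
17 → extends → [9, 10, 11, 15, 16, 17]
Longest strictly increasing subsequence has length 6, so deletions = 11 − 6 = 5.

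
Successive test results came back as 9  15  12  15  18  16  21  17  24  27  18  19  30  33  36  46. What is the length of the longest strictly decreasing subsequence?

2

Negate each value so 'decreasing' becomes 'increasing', then run patience tails on the negated sequence:
-9 → extends → [-9]
-15 → replaces -9 → [-15]
-12 → extends → [-15, -12]
-15 → already a tail → [-15, -12]
-18 → replaces -15 → [-18, -12]
-16 → replaces -12 → [-18, -16]
-21 → replaces -18 → [-21, -16]
-17 → replaces -16 → [-21, -17]
-24 → replaces -21 → [-24, -17]
-27 → replaces -24 → [-27, -17]
-18 → replaces -17 → [-27, -18]
-19 → replaces -18 → [-27, -19]
-30 → replaces -27 → [-30, -19]
-33 → replaces -30 → [-33, -19]
-36 → replaces -33 → [-36, -19]
-46 → replaces -36 → [-46, -19]
Two tails, so the longest strictly decreasing subsequence of the original has length 2.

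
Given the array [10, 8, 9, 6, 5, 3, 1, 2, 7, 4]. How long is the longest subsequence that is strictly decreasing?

6

Negate each value so 'decreasing' becomes 'increasing', then run patience tails on the negated sequence:
-10 → extends → [-10]
-8 → extends → [-10, -8]
-9 → replaces -8 → [-10, -9]
-6 → extends → [-10, -9, -6]
-5 → extends → [-10, -9, -6, -5]
-3 → extends → [-10, -9, -6, -5, -3]
-1 → extends → [-10, -9, -6, -5, -3, -1]
-2 → replaces -1 → [-10, -9, -6, -5, -3, -2]
-7 → replaces -6 → [-10, -9, -7, -5, -3, -2]
-4 → replaces -3 → [-10, -9, -7, -5, -4, -2]
Six tails, so the longest strictly decreasing subsequence of the original has length 6.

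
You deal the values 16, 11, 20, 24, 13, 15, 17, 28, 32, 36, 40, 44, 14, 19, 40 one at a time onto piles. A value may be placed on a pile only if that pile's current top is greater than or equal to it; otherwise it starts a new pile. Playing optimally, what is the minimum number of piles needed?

The minimum number of non-increasing subsequences covering a sequence equals the length of its longest strictly increasing subsequence.
LIS length is 9 (e.g. 11, 13, 15, 17, 28, 32, 36, 40, 44), so 9 piles are needed.

9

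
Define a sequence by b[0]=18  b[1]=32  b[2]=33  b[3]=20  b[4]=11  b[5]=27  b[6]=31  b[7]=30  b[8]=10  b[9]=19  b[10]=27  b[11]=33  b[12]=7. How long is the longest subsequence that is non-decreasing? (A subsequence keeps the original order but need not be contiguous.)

5

Track the smallest tail for each achievable length (allowing ties):
18 → extends → [18]
32 → extends → [18, 32]
33 → extends → [18, 32, 33]
20 → replaces 32 → [18, 20, 33]
11 → replaces 18 → [11, 20, 33]
27 → replaces 33 → [11, 20, 27]
31 → extends → [11, 20, 27, 31]
30 → replaces 31 → [11, 20, 27, 30]
10 → replaces 11 → [10, 20, 27, 30]
19 → replaces 20 → [10, 19, 27, 30]
27 → replaces 30 → [10, 19, 27, 27]
33 → extends → [10, 19, 27, 27, 33]
7 → replaces 10 → [7, 19, 27, 27, 33]
Five tails, so the longest non-decreasing subsequence has length 5 (e.g. 18, 20, 27, 31, 33).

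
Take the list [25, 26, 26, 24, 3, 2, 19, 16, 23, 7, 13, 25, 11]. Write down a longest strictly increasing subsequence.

Patience tails give the LIS length; then backtrack through the dp parents:
25 → extends → [25]
26 → extends → [25, 26]
26 → already a tail → [25, 26]
24 → replaces 25 → [24, 26]
3 → replaces 24 → [3, 26]
2 → replaces 3 → [2, 26]
19 → replaces 26 → [2, 19]
16 → replaces 19 → [2, 16]
23 → extends → [2, 16, 23]
7 → replaces 16 → [2, 7, 23]
13 → replaces 23 → [2, 7, 13]
25 → extends → [2, 7, 13, 25]
11 → replaces 13 → [2, 7, 11, 25]
Length 4; one witness is 3, 19, 23, 25.

3, 19, 23, 25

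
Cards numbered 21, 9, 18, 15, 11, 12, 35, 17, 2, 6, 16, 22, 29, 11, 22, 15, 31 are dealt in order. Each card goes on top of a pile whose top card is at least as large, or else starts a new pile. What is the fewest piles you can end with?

The minimum number of non-increasing subsequences covering a sequence equals the length of its longest strictly increasing subsequence.
LIS length is 7 (e.g. 9, 11, 12, 17, 22, 29, 31), so 7 piles are needed.

7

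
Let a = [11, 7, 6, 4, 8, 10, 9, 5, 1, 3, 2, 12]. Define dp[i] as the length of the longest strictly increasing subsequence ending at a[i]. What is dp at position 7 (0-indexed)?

2

dp[i] = 1 + max{dp[j] : j<i, a[j]<a[i]} (or 1 if no such j):
i:      0  1  2  3  4  5  6  7  8  9 10 11
a[i]:  11  7  6  4  8 10  9  5  1  3  2 12
dp:     1  1  1  1  2  3  3  2  1  2  2  4
At index 7 the value is 2.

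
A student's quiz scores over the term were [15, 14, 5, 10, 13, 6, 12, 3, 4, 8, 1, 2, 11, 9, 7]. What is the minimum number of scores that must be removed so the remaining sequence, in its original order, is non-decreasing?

Fewest deletions = n − (longest non-decreasing subsequence).
Patience tails:
15 → extends → [15]
14 → replaces 15 → [14]
5 → replaces 14 → [5]
10 → extends → [5, 10]
13 → extends → [5, 10, 13]
6 → replaces 10 → [5, 6, 13]
12 → replaces 13 → [5, 6, 12]
3 → replaces 5 → [3, 6, 12]
4 → replaces 6 → [3, 4, 12]
8 → replaces 12 → [3, 4, 8]
1 → replaces 3 → [1, 4, 8]
2 → replaces 4 → [1, 2, 8]
11 → extends → [1, 2, 8, 11]
9 → replaces 11 → [1, 2, 8, 9]
7 → replaces 8 → [1, 2, 7, 9]
Longest non-decreasing subsequence has length 4, so deletions = 15 − 4 = 11.

11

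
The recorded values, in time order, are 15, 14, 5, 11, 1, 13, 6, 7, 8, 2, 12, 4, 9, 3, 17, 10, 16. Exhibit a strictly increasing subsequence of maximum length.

5, 6, 7, 8, 9, 10, 16

Patience tails give the LIS length; then backtrack through the dp parents:
15 → extends → [15]
14 → replaces 15 → [14]
5 → replaces 14 → [5]
11 → extends → [5, 11]
1 → replaces 5 → [1, 11]
13 → extends → [1, 11, 13]
6 → replaces 11 → [1, 6, 13]
7 → replaces 13 → [1, 6, 7]
8 → extends → [1, 6, 7, 8]
2 → replaces 6 → [1, 2, 7, 8]
12 → extends → [1, 2, 7, 8, 12]
4 → replaces 7 → [1, 2, 4, 8, 12]
9 → replaces 12 → [1, 2, 4, 8, 9]
3 → replaces 4 → [1, 2, 3, 8, 9]
17 → extends → [1, 2, 3, 8, 9, 17]
10 → replaces 17 → [1, 2, 3, 8, 9, 10]
16 → extends → [1, 2, 3, 8, 9, 10, 16]
Length 7; one witness is 5, 6, 7, 8, 9, 10, 16.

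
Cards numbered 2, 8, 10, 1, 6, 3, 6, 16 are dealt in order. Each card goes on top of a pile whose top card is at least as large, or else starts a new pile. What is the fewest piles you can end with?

Place each on the leftmost legal pile:
2 → new pile 1 (tops now [2])
8 → new pile 2 (tops now [2, 8])
10 → new pile 3 (tops now [2, 8, 10])
1 → pile 1 (tops now [1, 8, 10])
6 → pile 2 (tops now [1, 6, 10])
3 → pile 2 (tops now [1, 3, 10])
6 → pile 3 (tops now [1, 3, 6])
16 → new pile 4 (tops now [1, 3, 6, 16])
Four piles.

4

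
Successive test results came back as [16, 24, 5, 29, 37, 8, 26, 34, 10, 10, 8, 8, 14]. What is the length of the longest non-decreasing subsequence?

Track the smallest tail for each achievable length (allowing ties):
16 → extends → [16]
24 → extends → [16, 24]
5 → replaces 16 → [5, 24]
29 → extends → [5, 24, 29]
37 → extends → [5, 24, 29, 37]
8 → replaces 24 → [5, 8, 29, 37]
26 → replaces 29 → [5, 8, 26, 37]
34 → replaces 37 → [5, 8, 26, 34]
10 → replaces 26 → [5, 8, 10, 34]
10 → replaces 34 → [5, 8, 10, 10]
8 → replaces 10 → [5, 8, 8, 10]
8 → replaces 10 → [5, 8, 8, 8]
14 → extends → [5, 8, 8, 8, 14]
Five tails, so the longest non-decreasing subsequence has length 5 (e.g. 5, 8, 10, 10, 14).

5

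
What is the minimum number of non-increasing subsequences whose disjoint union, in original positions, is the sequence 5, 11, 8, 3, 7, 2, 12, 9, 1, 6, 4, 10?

Place each on the leftmost legal pile:
5 → new pile 1 (tops now [5])
11 → new pile 2 (tops now [5, 11])
8 → pile 2 (tops now [5, 8])
3 → pile 1 (tops now [3, 8])
7 → pile 2 (tops now [3, 7])
2 → pile 1 (tops now [2, 7])
12 → new pile 3 (tops now [2, 7, 12])
9 → pile 3 (tops now [2, 7, 9])
1 → pile 1 (tops now [1, 7, 9])
6 → pile 2 (tops now [1, 6, 9])
4 → pile 2 (tops now [1, 4, 9])
10 → new pile 4 (tops now [1, 4, 9, 10])
Four piles.

4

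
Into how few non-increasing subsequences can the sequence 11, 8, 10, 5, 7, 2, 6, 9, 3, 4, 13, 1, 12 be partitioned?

4

Place each on the leftmost legal pile:
11 → new pile 1 (tops now [11])
8 → pile 1 (tops now [8])
10 → new pile 2 (tops now [8, 10])
5 → pile 1 (tops now [5, 10])
7 → pile 2 (tops now [5, 7])
2 → pile 1 (tops now [2, 7])
6 → pile 2 (tops now [2, 6])
9 → new pile 3 (tops now [2, 6, 9])
3 → pile 2 (tops now [2, 3, 9])
4 → pile 3 (tops now [2, 3, 4])
13 → new pile 4 (tops now [2, 3, 4, 13])
1 → pile 1 (tops now [1, 3, 4, 13])
12 → pile 4 (tops now [1, 3, 4, 12])
Four piles.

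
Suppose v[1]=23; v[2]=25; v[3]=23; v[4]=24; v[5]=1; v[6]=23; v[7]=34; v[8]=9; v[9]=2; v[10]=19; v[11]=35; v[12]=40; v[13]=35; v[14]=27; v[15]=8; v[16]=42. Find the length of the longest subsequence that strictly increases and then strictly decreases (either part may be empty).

inc[i] = longest strictly increasing subsequence ending at i; dec[i] = longest strictly decreasing subsequence starting at i:
i:      1  2  3  4  5  6  7  8  9 10 11 12 13 14 15 16
v[i]:  23 25 23 24  1 23 34  9  2 19 35 40 35 27  8 42
inc:    1  2  1  2  1  2  3  2  2  3  4  5  4  4  3  6
dec:    3  5  3  4  1  3  3  2  1  2  3  4  3  2  1  1
Best peak at i=12 (value 40): inc=5, dec=4, length 5+4−1 = 8.

8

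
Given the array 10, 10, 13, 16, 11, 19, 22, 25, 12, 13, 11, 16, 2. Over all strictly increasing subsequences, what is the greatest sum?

Let S[i] be the best sum of a strictly increasing subsequence ending at i:
i:       1   2   3   4   5   6   7   8   9  10  11  12  13
a[i]:   10  10  13  16  11  19  22  25  12  13  11  16   2
S:      10  10  23  39  21  58  80 105  33  46  21  62   2
Maximum is 105 (e.g. 10 + 13 + 16 + 19 + 22 + 25).

105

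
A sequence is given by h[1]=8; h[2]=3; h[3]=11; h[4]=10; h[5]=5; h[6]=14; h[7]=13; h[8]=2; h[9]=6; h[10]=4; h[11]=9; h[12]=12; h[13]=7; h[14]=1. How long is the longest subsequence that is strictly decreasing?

5

Negate each value so 'decreasing' becomes 'increasing', then run patience tails on the negated sequence:
-8 → extends → [-8]
-3 → extends → [-8, -3]
-11 → replaces -8 → [-11, -3]
-10 → replaces -3 → [-11, -10]
-5 → extends → [-11, -10, -5]
-14 → replaces -11 → [-14, -10, -5]
-13 → replaces -10 → [-14, -13, -5]
-2 → extends → [-14, -13, -5, -2]
-6 → replaces -5 → [-14, -13, -6, -2]
-4 → replaces -2 → [-14, -13, -6, -4]
-9 → replaces -6 → [-14, -13, -9, -4]
-12 → replaces -9 → [-14, -13, -12, -4]
-7 → replaces -4 → [-14, -13, -12, -7]
-1 → extends → [-14, -13, -12, -7, -1]
Five tails, so the longest strictly decreasing subsequence of the original has length 5.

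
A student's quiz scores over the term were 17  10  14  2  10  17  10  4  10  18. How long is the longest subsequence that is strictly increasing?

4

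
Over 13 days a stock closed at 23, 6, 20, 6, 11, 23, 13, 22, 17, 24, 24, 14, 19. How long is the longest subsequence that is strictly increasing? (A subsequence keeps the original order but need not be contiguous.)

Let dp[i] be the length of the longest such subsequence ending at index i:
i:      1  2  3  4  5  6  7  8  9 10 11 12 13
a[i]:  23  6 20  6 11 23 13 22 17 24 24 14 19
dp:     1  1  2  1  2  3  3  4  4  5  5  4  5
Maximum dp value is 5.

5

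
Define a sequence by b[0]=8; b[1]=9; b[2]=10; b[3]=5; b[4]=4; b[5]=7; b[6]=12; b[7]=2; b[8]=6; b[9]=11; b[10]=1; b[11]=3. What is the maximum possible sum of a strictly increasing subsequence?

39

Let S[i] be the best sum of a strictly increasing subsequence ending at i:
i:      0  1  2  3  4  5  6  7  8  9 10 11
b[i]:   8  9 10  5  4  7 12  2  6 11  1  3
S:      8 17 27  5  4 12 39  2 11 38  1  5
Maximum is 39 (e.g. 8 + 9 + 10 + 12).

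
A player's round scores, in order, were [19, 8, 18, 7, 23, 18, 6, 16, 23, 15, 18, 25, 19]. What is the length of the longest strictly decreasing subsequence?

4

Negate each value so 'decreasing' becomes 'increasing', then run patience tails on the negated sequence:
-19 → extends → [-19]
-8 → extends → [-19, -8]
-18 → replaces -8 → [-19, -18]
-7 → extends → [-19, -18, -7]
-23 → replaces -19 → [-23, -18, -7]
-18 → already a tail → [-23, -18, -7]
-6 → extends → [-23, -18, -7, -6]
-16 → replaces -7 → [-23, -18, -16, -6]
-23 → already a tail → [-23, -18, -16, -6]
-15 → replaces -6 → [-23, -18, -16, -15]
-18 → already a tail → [-23, -18, -16, -15]
-25 → replaces -23 → [-25, -18, -16, -15]
-19 → replaces -18 → [-25, -19, -16, -15]
Four tails, so the longest strictly decreasing subsequence of the original has length 4.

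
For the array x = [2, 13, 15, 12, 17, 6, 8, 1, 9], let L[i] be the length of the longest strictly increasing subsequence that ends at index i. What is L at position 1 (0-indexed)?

2

dp[i] = 1 + max{dp[j] : j<i, x[j]<x[i]} (or 1 if no such j):
i:      0  1  2  3  4  5  6  7  8
x[i]:   2 13 15 12 17  6  8  1  9
dp:     1  2  3  2  4  2  3  1  4
At index 1 the value is 2.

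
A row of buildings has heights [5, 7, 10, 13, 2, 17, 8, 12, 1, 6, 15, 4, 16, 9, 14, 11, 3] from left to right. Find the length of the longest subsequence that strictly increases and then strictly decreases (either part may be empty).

inc[i] = longest strictly increasing subsequence ending at i; dec[i] = longest strictly decreasing subsequence starting at i:
i:      1  2  3  4  5  6  7  8  9 10 11 12 13 14 15 16 17
a[i]:   5  7 10 13  2 17  8 12  1  6 15  4 16  9 14 11  3
inc:    1  2  3  4  1  5  3  4  1  2  5  2  6  4  5  5  2
dec:    3  4  5  5  2  5  4  4  1  3  4  2  4  2  3  2  1
Best peak at i=6 (value 17): inc=5, dec=5, length 5+5−1 = 9.

9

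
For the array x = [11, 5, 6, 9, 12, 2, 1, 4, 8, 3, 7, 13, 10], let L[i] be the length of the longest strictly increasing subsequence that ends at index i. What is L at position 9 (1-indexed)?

3

dp[i] = 1 + max{dp[j] : j<i, x[j]<x[i]} (or 1 if no such j):
i:      1  2  3  4  5  6  7  8  9 10 11 12 13
x[i]:  11  5  6  9 12  2  1  4  8  3  7 13 10
dp:     1  1  2  3  4  1  1  2  3  2  3  5  4
At index 9 the value is 3.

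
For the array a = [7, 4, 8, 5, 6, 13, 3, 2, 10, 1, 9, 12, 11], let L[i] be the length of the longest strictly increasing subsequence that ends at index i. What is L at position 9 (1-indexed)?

dp[i] = 1 + max{dp[j] : j<i, a[j]<a[i]} (or 1 if no such j):
i:      1  2  3  4  5  6  7  8  9 10 11 12 13
a[i]:   7  4  8  5  6 13  3  2 10  1  9 12 11
dp:     1  1  2  2  3  4  1  1  4  1  4  5  5
At index 9 the value is 4.

4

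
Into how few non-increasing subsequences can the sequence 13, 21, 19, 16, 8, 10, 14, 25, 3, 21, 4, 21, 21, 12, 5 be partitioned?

Place each on the leftmost legal pile:
13 → new pile 1 (tops now [13])
21 → new pile 2 (tops now [13, 21])
19 → pile 2 (tops now [13, 19])
16 → pile 2 (tops now [13, 16])
8 → pile 1 (tops now [8, 16])
10 → pile 2 (tops now [8, 10])
14 → new pile 3 (tops now [8, 10, 14])
25 → new pile 4 (tops now [8, 10, 14, 25])
3 → pile 1 (tops now [3, 10, 14, 25])
21 → pile 4 (tops now [3, 10, 14, 21])
4 → pile 2 (tops now [3, 4, 14, 21])
21 → pile 4 (tops now [3, 4, 14, 21])
21 → pile 4 (tops now [3, 4, 14, 21])
12 → pile 3 (tops now [3, 4, 12, 21])
5 → pile 3 (tops now [3, 4, 5, 21])
Four piles.

4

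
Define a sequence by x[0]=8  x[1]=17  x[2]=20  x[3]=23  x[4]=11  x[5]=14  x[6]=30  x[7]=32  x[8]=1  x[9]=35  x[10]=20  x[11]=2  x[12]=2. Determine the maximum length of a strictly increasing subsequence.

7

Track the smallest tail for each achievable length (strict):
8 → extends → [8]
17 → extends → [8, 17]
20 → extends → [8, 17, 20]
23 → extends → [8, 17, 20, 23]
11 → replaces 17 → [8, 11, 20, 23]
14 → replaces 20 → [8, 11, 14, 23]
30 → extends → [8, 11, 14, 23, 30]
32 → extends → [8, 11, 14, 23, 30, 32]
1 → replaces 8 → [1, 11, 14, 23, 30, 32]
35 → extends → [1, 11, 14, 23, 30, 32, 35]
20 → replaces 23 → [1, 11, 14, 20, 30, 32, 35]
2 → replaces 11 → [1, 2, 14, 20, 30, 32, 35]
2 → already a tail → [1, 2, 14, 20, 30, 32, 35]
Seven tails, so the longest strictly increasing subsequence has length 7 (e.g. 8, 17, 20, 23, 30, 32, 35).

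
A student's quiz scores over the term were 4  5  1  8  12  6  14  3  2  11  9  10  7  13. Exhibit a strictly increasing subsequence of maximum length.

4, 5, 8, 9, 10, 13

Patience tails give the LIS length; then backtrack through the dp parents:
4 → extends → [4]
5 → extends → [4, 5]
1 → replaces 4 → [1, 5]
8 → extends → [1, 5, 8]
12 → extends → [1, 5, 8, 12]
6 → replaces 8 → [1, 5, 6, 12]
14 → extends → [1, 5, 6, 12, 14]
3 → replaces 5 → [1, 3, 6, 12, 14]
2 → replaces 3 → [1, 2, 6, 12, 14]
11 → replaces 12 → [1, 2, 6, 11, 14]
9 → replaces 11 → [1, 2, 6, 9, 14]
10 → replaces 14 → [1, 2, 6, 9, 10]
7 → replaces 9 → [1, 2, 6, 7, 10]
13 → extends → [1, 2, 6, 7, 10, 13]
Length 6; one witness is 4, 5, 8, 9, 10, 13.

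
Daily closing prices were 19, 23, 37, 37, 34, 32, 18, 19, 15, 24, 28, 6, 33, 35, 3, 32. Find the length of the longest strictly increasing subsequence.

Let dp[i] be the length of the longest such subsequence ending at index i:
i:      1  2  3  4  5  6  7  8  9 10 11 12 13 14 15 16
a[i]:  19 23 37 37 34 32 18 19 15 24 28  6 33 35  3 32
dp:     1  2  3  3  3  3  1  2  1  3  4  1  5  6  1  5
Maximum dp value is 6.

6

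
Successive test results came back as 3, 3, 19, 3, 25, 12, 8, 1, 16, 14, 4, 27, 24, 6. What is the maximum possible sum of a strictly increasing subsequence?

Let S[i] be the best sum of a strictly increasing subsequence ending at i:
i:      1  2  3  4  5  6  7  8  9 10 11 12 13 14
a[i]:   3  3 19  3 25 12  8  1 16 14  4 27 24  6
S:      3  3 22  3 47 15 11  1 31 29  7 74 55 13
Maximum is 74 (e.g. 3 + 19 + 25 + 27).

74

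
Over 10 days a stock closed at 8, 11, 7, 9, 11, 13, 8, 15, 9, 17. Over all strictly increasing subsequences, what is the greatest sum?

73

Let S[i] be the best sum of a strictly increasing subsequence ending at i:
i:      1  2  3  4  5  6  7  8  9 10
a[i]:   8 11  7  9 11 13  8 15  9 17
S:      8 19  7 17 28 41 15 56 24 73
Maximum is 73 (e.g. 8 + 9 + 11 + 13 + 15 + 17).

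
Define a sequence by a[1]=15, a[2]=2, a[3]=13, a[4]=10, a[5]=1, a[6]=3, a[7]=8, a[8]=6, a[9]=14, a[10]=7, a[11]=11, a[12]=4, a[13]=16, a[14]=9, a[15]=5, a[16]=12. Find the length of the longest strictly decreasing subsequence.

6

Let dp[i] be the longest strictly decreasing subsequence ending at i:
i:      1  2  3  4  5  6  7  8  9 10 11 12 13 14 15 16
a[i]:  15  2 13 10  1  3  8  6 14  7 11  4 16  9  5 12
dp:     1  2  2  3  4  4  4  5  2  5  3  6  1  4  6  3
Maximum is 6.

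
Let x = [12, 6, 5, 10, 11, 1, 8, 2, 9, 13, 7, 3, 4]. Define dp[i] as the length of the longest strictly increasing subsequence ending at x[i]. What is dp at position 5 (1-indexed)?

dp[i] = 1 + max{dp[j] : j<i, x[j]<x[i]} (or 1 if no such j):
i:      1  2  3  4  5  6  7  8  9 10 11 12 13
x[i]:  12  6  5 10 11  1  8  2  9 13  7  3  4
dp:     1  1  1  2  3  1  2  2  3  4  3  3  4
At index 5 the value is 3.

3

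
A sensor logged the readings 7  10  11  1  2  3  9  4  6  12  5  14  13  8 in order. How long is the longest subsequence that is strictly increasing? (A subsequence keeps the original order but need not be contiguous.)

7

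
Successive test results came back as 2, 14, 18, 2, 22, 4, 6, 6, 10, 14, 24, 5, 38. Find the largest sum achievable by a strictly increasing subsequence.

118

Let S[i] be the best sum of a strictly increasing subsequence ending at i:
i:       1   2   3   4   5   6   7   8   9  10  11  12  13
a[i]:    2  14  18   2  22   4   6   6  10  14  24   5  38
S:       2  16  34   2  56   6  12  12  22  36  80  11 118
Maximum is 118 (e.g. 2 + 14 + 18 + 22 + 24 + 38).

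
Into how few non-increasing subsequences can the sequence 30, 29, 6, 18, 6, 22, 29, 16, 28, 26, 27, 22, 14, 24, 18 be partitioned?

Place each on the leftmost legal pile:
30 → new pile 1 (tops now [30])
29 → pile 1 (tops now [29])
6 → pile 1 (tops now [6])
18 → new pile 2 (tops now [6, 18])
6 → pile 1 (tops now [6, 18])
22 → new pile 3 (tops now [6, 18, 22])
29 → new pile 4 (tops now [6, 18, 22, 29])
16 → pile 2 (tops now [6, 16, 22, 29])
28 → pile 4 (tops now [6, 16, 22, 28])
26 → pile 4 (tops now [6, 16, 22, 26])
27 → new pile 5 (tops now [6, 16, 22, 26, 27])
22 → pile 3 (tops now [6, 16, 22, 26, 27])
14 → pile 2 (tops now [6, 14, 22, 26, 27])
24 → pile 4 (tops now [6, 14, 22, 24, 27])
18 → pile 3 (tops now [6, 14, 18, 24, 27])
Five piles.

5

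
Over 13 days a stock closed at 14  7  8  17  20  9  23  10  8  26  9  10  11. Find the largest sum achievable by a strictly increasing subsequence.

Let S[i] be the best sum of a strictly increasing subsequence ending at i:
i:       1   2   3   4   5   6   7   8   9  10  11  12  13
a[i]:   14   7   8  17  20   9  23  10   8  26   9  10  11
S:      14   7  15  32  52  24  75  34  15 101  24  34  45
Maximum is 101 (e.g. 7 + 8 + 17 + 20 + 23 + 26).

101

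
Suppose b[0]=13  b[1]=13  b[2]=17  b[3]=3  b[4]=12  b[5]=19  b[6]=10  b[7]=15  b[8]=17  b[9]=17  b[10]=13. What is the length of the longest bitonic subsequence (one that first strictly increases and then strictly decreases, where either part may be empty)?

inc[i] = longest strictly increasing subsequence ending at i; dec[i] = longest strictly decreasing subsequence starting at i:
i:      0  1  2  3  4  5  6  7  8  9 10
b[i]:  13 13 17  3 12 19 10 15 17 17 13
inc:    1  1  2  1  2  3  2  3  4  4  3
dec:    3  3  3  1  2  3  1  2  2  2  1
Best peak at i=5 (value 19): inc=3, dec=3, length 3+3−1 = 5.

5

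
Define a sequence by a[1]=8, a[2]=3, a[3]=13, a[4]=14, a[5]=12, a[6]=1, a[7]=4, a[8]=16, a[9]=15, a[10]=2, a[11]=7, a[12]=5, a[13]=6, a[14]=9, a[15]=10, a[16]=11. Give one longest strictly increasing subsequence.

3, 4, 5, 6, 9, 10, 11

Patience tails give the LIS length; then backtrack through the dp parents:
8 → extends → [8]
3 → replaces 8 → [3]
13 → extends → [3, 13]
14 → extends → [3, 13, 14]
12 → replaces 13 → [3, 12, 14]
1 → replaces 3 → [1, 12, 14]
4 → replaces 12 → [1, 4, 14]
16 → extends → [1, 4, 14, 16]
15 → replaces 16 → [1, 4, 14, 15]
2 → replaces 4 → [1, 2, 14, 15]
7 → replaces 14 → [1, 2, 7, 15]
5 → replaces 7 → [1, 2, 5, 15]
6 → replaces 15 → [1, 2, 5, 6]
9 → extends → [1, 2, 5, 6, 9]
10 → extends → [1, 2, 5, 6, 9, 10]
11 → extends → [1, 2, 5, 6, 9, 10, 11]
Length 7; one witness is 3, 4, 5, 6, 9, 10, 11.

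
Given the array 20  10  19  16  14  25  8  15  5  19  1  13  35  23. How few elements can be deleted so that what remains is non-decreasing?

9

Fewest deletions = n − (longest non-decreasing subsequence).
Patience tails:
20 → extends → [20]
10 → replaces 20 → [10]
19 → extends → [10, 19]
16 → replaces 19 → [10, 16]
14 → replaces 16 → [10, 14]
25 → extends → [10, 14, 25]
8 → replaces 10 → [8, 14, 25]
15 → replaces 25 → [8, 14, 15]
5 → replaces 8 → [5, 14, 15]
19 → extends → [5, 14, 15, 19]
1 → replaces 5 → [1, 14, 15, 19]
13 → replaces 14 → [1, 13, 15, 19]
35 → extends → [1, 13, 15, 19, 35]
23 → replaces 35 → [1, 13, 15, 19, 23]
Longest non-decreasing subsequence has length 5, so deletions = 14 − 5 = 9.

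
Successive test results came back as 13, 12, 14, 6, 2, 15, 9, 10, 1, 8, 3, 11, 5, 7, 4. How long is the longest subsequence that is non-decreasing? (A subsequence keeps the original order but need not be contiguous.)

Track the smallest tail for each achievable length (allowing ties):
13 → extends → [13]
12 → replaces 13 → [12]
14 → extends → [12, 14]
6 → replaces 12 → [6, 14]
2 → replaces 6 → [2, 14]
15 → extends → [2, 14, 15]
9 → replaces 14 → [2, 9, 15]
10 → replaces 15 → [2, 9, 10]
1 → replaces 2 → [1, 9, 10]
8 → replaces 9 → [1, 8, 10]
3 → replaces 8 → [1, 3, 10]
11 → extends → [1, 3, 10, 11]
5 → replaces 10 → [1, 3, 5, 11]
7 → replaces 11 → [1, 3, 5, 7]
4 → replaces 5 → [1, 3, 4, 7]
Four tails, so the longest non-decreasing subsequence has length 4 (e.g. 6, 9, 10, 11).

4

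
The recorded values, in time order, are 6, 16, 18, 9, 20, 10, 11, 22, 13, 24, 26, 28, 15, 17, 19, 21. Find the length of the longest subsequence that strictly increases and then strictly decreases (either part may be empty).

9

inc[i] = longest strictly increasing subsequence ending at i; dec[i] = longest strictly decreasing subsequence starting at i:
i:      1  2  3  4  5  6  7  8  9 10 11 12 13 14 15 16
a[i]:   6 16 18  9 20 10 11 22 13 24 26 28 15 17 19 21
inc:    1  2  3  2  4  3  4  5  5  6  7  8  6  7  8  9
dec:    1  2  2  1  2  1  1  2  1  2  2  2  1  1  1  1
Best peak at i=12 (value 28): inc=8, dec=2, length 8+2−1 = 9.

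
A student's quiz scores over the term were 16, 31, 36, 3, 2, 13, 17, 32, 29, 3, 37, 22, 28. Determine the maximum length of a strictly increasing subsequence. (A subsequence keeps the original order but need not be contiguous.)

5

Track the smallest tail for each achievable length (strict):
16 → extends → [16]
31 → extends → [16, 31]
36 → extends → [16, 31, 36]
3 → replaces 16 → [3, 31, 36]
2 → replaces 3 → [2, 31, 36]
13 → replaces 31 → [2, 13, 36]
17 → replaces 36 → [2, 13, 17]
32 → extends → [2, 13, 17, 32]
29 → replaces 32 → [2, 13, 17, 29]
3 → replaces 13 → [2, 3, 17, 29]
37 → extends → [2, 3, 17, 29, 37]
22 → replaces 29 → [2, 3, 17, 22, 37]
28 → replaces 37 → [2, 3, 17, 22, 28]
Five tails, so the longest strictly increasing subsequence has length 5 (e.g. 3, 13, 17, 32, 37).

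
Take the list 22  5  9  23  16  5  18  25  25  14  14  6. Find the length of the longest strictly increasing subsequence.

5

Track the smallest tail for each achievable length (strict):
22 → extends → [22]
5 → replaces 22 → [5]
9 → extends → [5, 9]
23 → extends → [5, 9, 23]
16 → replaces 23 → [5, 9, 16]
5 → already a tail → [5, 9, 16]
18 → extends → [5, 9, 16, 18]
25 → extends → [5, 9, 16, 18, 25]
25 → already a tail → [5, 9, 16, 18, 25]
14 → replaces 16 → [5, 9, 14, 18, 25]
14 → already a tail → [5, 9, 14, 18, 25]
6 → replaces 9 → [5, 6, 14, 18, 25]
Five tails, so the longest strictly increasing subsequence has length 5 (e.g. 5, 9, 16, 18, 25).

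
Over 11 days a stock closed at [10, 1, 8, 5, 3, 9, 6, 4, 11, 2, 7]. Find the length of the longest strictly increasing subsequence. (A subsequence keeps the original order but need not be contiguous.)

Track the smallest tail for each achievable length (strict):
10 → extends → [10]
1 → replaces 10 → [1]
8 → extends → [1, 8]
5 → replaces 8 → [1, 5]
3 → replaces 5 → [1, 3]
9 → extends → [1, 3, 9]
6 → replaces 9 → [1, 3, 6]
4 → replaces 6 → [1, 3, 4]
11 → extends → [1, 3, 4, 11]
2 → replaces 3 → [1, 2, 4, 11]
7 → replaces 11 → [1, 2, 4, 7]
Four tails, so the longest strictly increasing subsequence has length 4 (e.g. 1, 8, 9, 11).

4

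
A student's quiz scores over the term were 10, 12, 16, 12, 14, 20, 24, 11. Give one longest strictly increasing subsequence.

Patience tails give the LIS length; then backtrack through the dp parents:
10 → extends → [10]
12 → extends → [10, 12]
16 → extends → [10, 12, 16]
12 → already a tail → [10, 12, 16]
14 → replaces 16 → [10, 12, 14]
20 → extends → [10, 12, 14, 20]
24 → extends → [10, 12, 14, 20, 24]
11 → replaces 12 → [10, 11, 14, 20, 24]
Length 5; one witness is 10, 12, 16, 20, 24.

10, 12, 16, 20, 24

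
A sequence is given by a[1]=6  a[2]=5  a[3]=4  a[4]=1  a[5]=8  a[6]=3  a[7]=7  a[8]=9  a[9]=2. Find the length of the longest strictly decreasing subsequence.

5

Negate each value so 'decreasing' becomes 'increasing', then run patience tails on the negated sequence:
-6 → extends → [-6]
-5 → extends → [-6, -5]
-4 → extends → [-6, -5, -4]
-1 → extends → [-6, -5, -4, -1]
-8 → replaces -6 → [-8, -5, -4, -1]
-3 → replaces -1 → [-8, -5, -4, -3]
-7 → replaces -5 → [-8, -7, -4, -3]
-9 → replaces -8 → [-9, -7, -4, -3]
-2 → extends → [-9, -7, -4, -3, -2]
Five tails, so the longest strictly decreasing subsequence of the original has length 5.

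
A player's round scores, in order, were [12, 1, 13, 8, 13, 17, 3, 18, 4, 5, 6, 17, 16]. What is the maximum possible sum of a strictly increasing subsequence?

Let S[i] be the best sum of a strictly increasing subsequence ending at i:
i:      1  2  3  4  5  6  7  8  9 10 11 12 13
a[i]:  12  1 13  8 13 17  3 18  4  5  6 17 16
S:     12  1 25  9 25 42  4 60  8 13 19 42 41
Maximum is 60 (e.g. 12 + 13 + 17 + 18).

60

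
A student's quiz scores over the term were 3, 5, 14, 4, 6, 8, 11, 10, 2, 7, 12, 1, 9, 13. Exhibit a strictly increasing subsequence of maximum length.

Patience tails give the LIS length; then backtrack through the dp parents:
3 → extends → [3]
5 → extends → [3, 5]
14 → extends → [3, 5, 14]
4 → replaces 5 → [3, 4, 14]
6 → replaces 14 → [3, 4, 6]
8 → extends → [3, 4, 6, 8]
11 → extends → [3, 4, 6, 8, 11]
10 → replaces 11 → [3, 4, 6, 8, 10]
2 → replaces 3 → [2, 4, 6, 8, 10]
7 → replaces 8 → [2, 4, 6, 7, 10]
12 → extends → [2, 4, 6, 7, 10, 12]
1 → replaces 2 → [1, 4, 6, 7, 10, 12]
9 → replaces 10 → [1, 4, 6, 7, 9, 12]
13 → extends → [1, 4, 6, 7, 9, 12, 13]
Length 7; one witness is 3, 5, 6, 8, 11, 12, 13.

3, 5, 6, 8, 11, 12, 13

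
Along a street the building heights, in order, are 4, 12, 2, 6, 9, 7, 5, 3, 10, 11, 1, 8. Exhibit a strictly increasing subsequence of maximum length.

4, 6, 9, 10, 11

Patience tails give the LIS length; then backtrack through the dp parents:
4 → extends → [4]
12 → extends → [4, 12]
2 → replaces 4 → [2, 12]
6 → replaces 12 → [2, 6]
9 → extends → [2, 6, 9]
7 → replaces 9 → [2, 6, 7]
5 → replaces 6 → [2, 5, 7]
3 → replaces 5 → [2, 3, 7]
10 → extends → [2, 3, 7, 10]
11 → extends → [2, 3, 7, 10, 11]
1 → replaces 2 → [1, 3, 7, 10, 11]
8 → replaces 10 → [1, 3, 7, 8, 11]
Length 5; one witness is 4, 6, 9, 10, 11.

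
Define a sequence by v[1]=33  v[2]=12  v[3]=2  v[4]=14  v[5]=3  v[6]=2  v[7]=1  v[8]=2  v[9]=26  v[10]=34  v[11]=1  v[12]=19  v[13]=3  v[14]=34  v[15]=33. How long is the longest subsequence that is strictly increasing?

4

Track the smallest tail for each achievable length (strict):
33 → extends → [33]
12 → replaces 33 → [12]
2 → replaces 12 → [2]
14 → extends → [2, 14]
3 → replaces 14 → [2, 3]
2 → already a tail → [2, 3]
1 → replaces 2 → [1, 3]
2 → replaces 3 → [1, 2]
26 → extends → [1, 2, 26]
34 → extends → [1, 2, 26, 34]
1 → already a tail → [1, 2, 26, 34]
19 → replaces 26 → [1, 2, 19, 34]
3 → replaces 19 → [1, 2, 3, 34]
34 → already a tail → [1, 2, 3, 34]
33 → replaces 34 → [1, 2, 3, 33]
Four tails, so the longest strictly increasing subsequence has length 4 (e.g. 12, 14, 26, 34).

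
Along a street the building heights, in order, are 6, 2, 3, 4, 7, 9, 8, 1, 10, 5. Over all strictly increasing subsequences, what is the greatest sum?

35

Let S[i] be the best sum of a strictly increasing subsequence ending at i:
i:      1  2  3  4  5  6  7  8  9 10
a[i]:   6  2  3  4  7  9  8  1 10  5
S:      6  2  5  9 16 25 24  1 35 14
Maximum is 35 (e.g. 2 + 3 + 4 + 7 + 9 + 10).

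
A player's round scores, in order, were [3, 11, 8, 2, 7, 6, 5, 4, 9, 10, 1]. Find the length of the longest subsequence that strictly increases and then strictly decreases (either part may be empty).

inc[i] = longest strictly increasing subsequence ending at i; dec[i] = longest strictly decreasing subsequence starting at i:
i:      1  2  3  4  5  6  7  8  9 10 11
a[i]:   3 11  8  2  7  6  5  4  9 10  1
inc:    1  2  2  1  2  2  2  2  3  4  1
dec:    3  7  6  2  5  4  3  2  2  2  1
Best peak at i=2 (value 11): inc=2, dec=7, length 2+7−1 = 8.

8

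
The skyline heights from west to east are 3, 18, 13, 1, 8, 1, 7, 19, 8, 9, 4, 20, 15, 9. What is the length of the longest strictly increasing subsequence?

5

Let dp[i] be the length of the longest such subsequence ending at index i:
i:      1  2  3  4  5  6  7  8  9 10 11 12 13 14
a[i]:   3 18 13  1  8  1  7 19  8  9  4 20 15  9
dp:     1  2  2  1  2  1  2  3  3  4  2  5  5  4
Maximum dp value is 5.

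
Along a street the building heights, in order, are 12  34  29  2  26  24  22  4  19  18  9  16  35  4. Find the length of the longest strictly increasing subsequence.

Track the smallest tail for each achievable length (strict):
12 → extends → [12]
34 → extends → [12, 34]
29 → replaces 34 → [12, 29]
2 → replaces 12 → [2, 29]
26 → replaces 29 → [2, 26]
24 → replaces 26 → [2, 24]
22 → replaces 24 → [2, 22]
4 → replaces 22 → [2, 4]
19 → extends → [2, 4, 19]
18 → replaces 19 → [2, 4, 18]
9 → replaces 18 → [2, 4, 9]
16 → extends → [2, 4, 9, 16]
35 → extends → [2, 4, 9, 16, 35]
4 → already a tail → [2, 4, 9, 16, 35]
Five tails, so the longest strictly increasing subsequence has length 5 (e.g. 2, 4, 9, 16, 35).

5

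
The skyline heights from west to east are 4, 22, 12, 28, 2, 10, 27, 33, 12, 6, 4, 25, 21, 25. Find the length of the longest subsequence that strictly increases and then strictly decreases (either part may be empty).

inc[i] = longest strictly increasing subsequence ending at i; dec[i] = longest strictly decreasing subsequence starting at i:
i:      1  2  3  4  5  6  7  8  9 10 11 12 13 14
a[i]:   4 22 12 28  2 10 27 33 12  6  4 25 21 25
inc:    1  2  2  3  1  2  3  4  3  2  2  4  4  5
dec:    2  5  4  5  1  3  4  4  3  2  1  2  1  1
Best peak at i=4 (value 28): inc=3, dec=5, length 3+5−1 = 7.

7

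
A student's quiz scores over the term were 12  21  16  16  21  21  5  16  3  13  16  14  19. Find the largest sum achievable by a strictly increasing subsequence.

60

Let S[i] be the best sum of a strictly increasing subsequence ending at i:
i:      1  2  3  4  5  6  7  8  9 10 11 12 13
a[i]:  12 21 16 16 21 21  5 16  3 13 16 14 19
S:     12 33 28 28 49 49  5 28  3 25 41 39 60
Maximum is 60 (e.g. 12 + 13 + 16 + 19).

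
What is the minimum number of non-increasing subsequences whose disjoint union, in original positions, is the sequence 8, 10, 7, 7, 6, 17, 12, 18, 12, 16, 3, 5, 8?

Place each on the leftmost legal pile:
8 → new pile 1 (tops now [8])
10 → new pile 2 (tops now [8, 10])
7 → pile 1 (tops now [7, 10])
7 → pile 1 (tops now [7, 10])
6 → pile 1 (tops now [6, 10])
17 → new pile 3 (tops now [6, 10, 17])
12 → pile 3 (tops now [6, 10, 12])
18 → new pile 4 (tops now [6, 10, 12, 18])
12 → pile 3 (tops now [6, 10, 12, 18])
16 → pile 4 (tops now [6, 10, 12, 16])
3 → pile 1 (tops now [3, 10, 12, 16])
5 → pile 2 (tops now [3, 5, 12, 16])
8 → pile 3 (tops now [3, 5, 8, 16])
Four piles.

4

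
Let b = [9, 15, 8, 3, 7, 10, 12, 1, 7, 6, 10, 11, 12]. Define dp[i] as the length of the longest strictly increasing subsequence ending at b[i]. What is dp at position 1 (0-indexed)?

dp[i] = 1 + max{dp[j] : j<i, b[j]<b[i]} (or 1 if no such j):
i:      0  1  2  3  4  5  6  7  8  9 10 11 12
b[i]:   9 15  8  3  7 10 12  1  7  6 10 11 12
dp:     1  2  1  1  2  3  4  1  2  2  3  4  5
At index 1 the value is 2.

2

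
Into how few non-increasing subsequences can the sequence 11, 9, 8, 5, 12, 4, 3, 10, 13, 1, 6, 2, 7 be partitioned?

Place each on the leftmost legal pile:
11 → new pile 1 (tops now [11])
9 → pile 1 (tops now [9])
8 → pile 1 (tops now [8])
5 → pile 1 (tops now [5])
12 → new pile 2 (tops now [5, 12])
4 → pile 1 (tops now [4, 12])
3 → pile 1 (tops now [3, 12])
10 → pile 2 (tops now [3, 10])
13 → new pile 3 (tops now [3, 10, 13])
1 → pile 1 (tops now [1, 10, 13])
6 → pile 2 (tops now [1, 6, 13])
2 → pile 2 (tops now [1, 2, 13])
7 → pile 3 (tops now [1, 2, 7])
Three piles.

3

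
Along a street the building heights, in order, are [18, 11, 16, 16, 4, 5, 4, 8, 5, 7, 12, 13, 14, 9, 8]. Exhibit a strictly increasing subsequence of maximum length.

4, 5, 8, 12, 13, 14

Patience tails give the LIS length; then backtrack through the dp parents:
18 → extends → [18]
11 → replaces 18 → [11]
16 → extends → [11, 16]
16 → already a tail → [11, 16]
4 → replaces 11 → [4, 16]
5 → replaces 16 → [4, 5]
4 → already a tail → [4, 5]
8 → extends → [4, 5, 8]
5 → already a tail → [4, 5, 8]
7 → replaces 8 → [4, 5, 7]
12 → extends → [4, 5, 7, 12]
13 → extends → [4, 5, 7, 12, 13]
14 → extends → [4, 5, 7, 12, 13, 14]
9 → replaces 12 → [4, 5, 7, 9, 13, 14]
8 → replaces 9 → [4, 5, 7, 8, 13, 14]
Length 6; one witness is 4, 5, 8, 12, 13, 14.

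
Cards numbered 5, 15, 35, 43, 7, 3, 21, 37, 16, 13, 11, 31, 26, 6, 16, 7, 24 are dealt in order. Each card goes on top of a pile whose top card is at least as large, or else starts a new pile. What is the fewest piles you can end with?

Place each on the leftmost legal pile:
5 → new pile 1 (tops now [5])
15 → new pile 2 (tops now [5, 15])
35 → new pile 3 (tops now [5, 15, 35])
43 → new pile 4 (tops now [5, 15, 35, 43])
7 → pile 2 (tops now [5, 7, 35, 43])
3 → pile 1 (tops now [3, 7, 35, 43])
21 → pile 3 (tops now [3, 7, 21, 43])
37 → pile 4 (tops now [3, 7, 21, 37])
16 → pile 3 (tops now [3, 7, 16, 37])
13 → pile 3 (tops now [3, 7, 13, 37])
11 → pile 3 (tops now [3, 7, 11, 37])
31 → pile 4 (tops now [3, 7, 11, 31])
26 → pile 4 (tops now [3, 7, 11, 26])
6 → pile 2 (tops now [3, 6, 11, 26])
16 → pile 4 (tops now [3, 6, 11, 16])
7 → pile 3 (tops now [3, 6, 7, 16])
24 → new pile 5 (tops now [3, 6, 7, 16, 24])
Five piles.

5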